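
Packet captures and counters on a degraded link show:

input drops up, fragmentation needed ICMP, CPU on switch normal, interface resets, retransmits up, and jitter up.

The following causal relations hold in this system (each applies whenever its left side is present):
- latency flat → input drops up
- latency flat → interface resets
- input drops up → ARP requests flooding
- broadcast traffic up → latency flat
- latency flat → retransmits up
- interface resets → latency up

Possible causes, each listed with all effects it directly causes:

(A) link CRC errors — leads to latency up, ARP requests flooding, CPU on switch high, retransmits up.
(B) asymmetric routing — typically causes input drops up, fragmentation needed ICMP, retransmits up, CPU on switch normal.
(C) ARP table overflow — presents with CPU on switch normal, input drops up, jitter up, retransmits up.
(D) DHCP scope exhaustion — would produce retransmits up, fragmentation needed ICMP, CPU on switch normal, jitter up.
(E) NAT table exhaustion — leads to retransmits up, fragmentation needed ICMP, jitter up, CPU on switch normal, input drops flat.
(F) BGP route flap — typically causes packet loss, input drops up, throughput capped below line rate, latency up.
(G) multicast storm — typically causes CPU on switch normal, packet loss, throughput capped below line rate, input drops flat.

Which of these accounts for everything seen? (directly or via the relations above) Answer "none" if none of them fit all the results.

Per-candidate check:
(A) link CRC errors — fails on input drops up, fragmentation needed ICMP, CPU on switch normal, interface resets, jitter up (predicts CPU on switch high, not CPU on switch normal)
(B) asymmetric routing — does not account for interface resets, jitter up
(C) ARP table overflow — input drops up +; fragmentation needed ICMP -; CPU on switch normal +; interface resets -; retransmits up +; jitter up +
(D) DHCP scope exhaustion — does not account for input drops up, interface resets
(E) NAT table exhaustion — input drops up -; fragmentation needed ICMP +; CPU on switch normal +; interface resets -; retransmits up +; jitter up +
(F) BGP route flap — does not account for fragmentation needed ICMP, CPU on switch normal, interface resets, retransmits up, jitter up
(G) multicast storm — fails on input drops up, fragmentation needed ICMP, interface resets, retransmits up, jitter up (predicts input drops flat, not input drops up)
Every candidate fails on at least one observation.

none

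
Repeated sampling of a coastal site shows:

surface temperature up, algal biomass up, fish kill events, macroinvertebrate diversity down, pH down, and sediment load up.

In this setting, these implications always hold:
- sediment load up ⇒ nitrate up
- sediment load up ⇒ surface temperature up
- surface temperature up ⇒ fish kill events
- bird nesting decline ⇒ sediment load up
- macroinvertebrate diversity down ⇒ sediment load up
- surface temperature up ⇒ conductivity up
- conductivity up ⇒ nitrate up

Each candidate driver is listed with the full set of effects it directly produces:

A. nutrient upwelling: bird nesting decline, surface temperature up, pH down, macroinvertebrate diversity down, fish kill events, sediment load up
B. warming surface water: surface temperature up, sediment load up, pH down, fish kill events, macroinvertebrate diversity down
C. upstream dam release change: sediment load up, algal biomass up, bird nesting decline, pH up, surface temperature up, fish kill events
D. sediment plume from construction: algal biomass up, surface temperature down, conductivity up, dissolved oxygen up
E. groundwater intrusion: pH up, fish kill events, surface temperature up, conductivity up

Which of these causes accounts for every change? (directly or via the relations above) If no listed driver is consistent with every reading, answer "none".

Testing each hypothesis:
(A) nutrient upwelling — surface temperature up ✓; algal biomass up ✗; fish kill events ✓; macroinvertebrate diversity down ✓; pH down ✓; sediment load up ✓
(B) warming surface water — does not account for algal biomass up
(C) upstream dam release change — fails on macroinvertebrate diversity down, pH down (predicts pH up, not pH down)
(D) sediment plume from construction — surface temperature up ✗; algal biomass up ✓; fish kill events ✗; macroinvertebrate diversity down ✗; pH down ✗; sediment load up ✗
(E) groundwater intrusion — fails on algal biomass up, macroinvertebrate diversity down, pH down, sediment load up (predicts pH up, not pH down)
Every candidate fails on at least one observation.

none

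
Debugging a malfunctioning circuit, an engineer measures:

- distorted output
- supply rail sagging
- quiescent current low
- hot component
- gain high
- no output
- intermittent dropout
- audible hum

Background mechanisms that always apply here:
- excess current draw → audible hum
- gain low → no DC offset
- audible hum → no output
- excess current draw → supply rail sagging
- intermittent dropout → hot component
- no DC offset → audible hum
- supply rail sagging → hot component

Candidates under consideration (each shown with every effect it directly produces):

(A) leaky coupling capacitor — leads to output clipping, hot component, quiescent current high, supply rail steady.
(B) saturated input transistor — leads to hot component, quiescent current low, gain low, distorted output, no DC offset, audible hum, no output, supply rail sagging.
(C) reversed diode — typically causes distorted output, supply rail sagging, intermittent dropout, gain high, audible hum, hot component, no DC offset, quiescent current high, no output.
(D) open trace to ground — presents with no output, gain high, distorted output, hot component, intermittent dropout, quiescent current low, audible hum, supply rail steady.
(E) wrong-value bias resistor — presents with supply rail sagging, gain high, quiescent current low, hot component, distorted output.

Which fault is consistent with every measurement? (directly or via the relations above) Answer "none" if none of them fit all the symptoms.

For each candidate, compare predicted effects to what was observed:
(A) leaky coupling capacitor — distorted output miss; supply rail sagging miss; quiescent current low miss; hot component match; gain high miss; no output miss; intermittent dropout miss; audible hum miss
(B) saturated input transistor — fails on gain high, intermittent dropout (predicts gain low, not gain high)
(C) reversed diode — fails on quiescent current low (predicts quiescent current high, not quiescent current low)
(D) open trace to ground — distorted output match; supply rail sagging miss; quiescent current low match; hot component match; gain high match; no output match; intermittent dropout match; audible hum match
(E) wrong-value bias resistor — does not account for no output, intermittent dropout, audible hum
No candidate is consistent with all observations.

none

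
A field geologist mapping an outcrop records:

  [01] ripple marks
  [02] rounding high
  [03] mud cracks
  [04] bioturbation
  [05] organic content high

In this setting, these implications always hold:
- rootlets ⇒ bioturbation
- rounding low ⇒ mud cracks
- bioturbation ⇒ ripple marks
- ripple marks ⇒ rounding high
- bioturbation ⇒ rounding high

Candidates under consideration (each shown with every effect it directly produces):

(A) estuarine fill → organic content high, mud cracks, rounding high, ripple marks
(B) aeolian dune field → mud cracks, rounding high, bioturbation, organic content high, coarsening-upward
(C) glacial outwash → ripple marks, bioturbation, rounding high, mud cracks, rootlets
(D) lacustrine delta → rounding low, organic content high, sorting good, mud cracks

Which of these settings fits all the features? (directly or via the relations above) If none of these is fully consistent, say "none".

Per-candidate check:
(A) estuarine fill — does not account for bioturbation
(B) aeolian dune field — ripple marks yes (via bioturbation → ripple marks); rounding high yes; mud cracks yes; bioturbation yes; organic content high yes
(C) glacial outwash — ripple marks yes; rounding high yes; mud cracks yes; bioturbation yes; organic content high NO
(D) lacustrine delta — fails on ripple marks, rounding high, bioturbation (predicts rounding low, not rounding high)
Only (B) is consistent with every observation.

B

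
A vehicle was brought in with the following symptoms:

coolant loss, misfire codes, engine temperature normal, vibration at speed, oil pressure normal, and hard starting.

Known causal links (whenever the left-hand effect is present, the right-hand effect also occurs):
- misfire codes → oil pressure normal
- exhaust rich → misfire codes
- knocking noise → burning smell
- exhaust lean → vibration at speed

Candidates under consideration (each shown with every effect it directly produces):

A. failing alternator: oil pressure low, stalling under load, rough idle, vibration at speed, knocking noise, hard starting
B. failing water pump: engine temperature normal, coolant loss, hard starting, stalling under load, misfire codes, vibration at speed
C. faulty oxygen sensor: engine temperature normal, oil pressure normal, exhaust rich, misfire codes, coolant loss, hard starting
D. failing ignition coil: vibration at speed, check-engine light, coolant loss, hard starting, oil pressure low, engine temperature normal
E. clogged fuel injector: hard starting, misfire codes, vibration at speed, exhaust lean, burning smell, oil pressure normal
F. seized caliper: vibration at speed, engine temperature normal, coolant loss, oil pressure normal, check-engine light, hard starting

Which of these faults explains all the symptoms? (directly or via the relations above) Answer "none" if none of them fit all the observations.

B

For each candidate, compare predicted effects to what was observed:
(A) failing alternator — coolant loss miss; misfire codes miss; engine temperature normal miss; vibration at speed match; oil pressure normal miss; hard starting match
(B) failing water pump — coolant loss match; misfire codes match; engine temperature normal match; vibration at speed match; oil pressure normal match (via misfire codes → oil pressure normal); hard starting match
(C) faulty oxygen sensor — does not account for vibration at speed
(D) failing ignition coil — fails on misfire codes, oil pressure normal (predicts oil pressure low, not oil pressure normal)
(E) clogged fuel injector — coolant loss miss; misfire codes match; engine temperature normal miss; vibration at speed match; oil pressure normal match; hard starting match
(F) seized caliper — coolant loss match; misfire codes miss; engine temperature normal match; vibration at speed match; oil pressure normal match; hard starting match
Only (B) is consistent with every observation.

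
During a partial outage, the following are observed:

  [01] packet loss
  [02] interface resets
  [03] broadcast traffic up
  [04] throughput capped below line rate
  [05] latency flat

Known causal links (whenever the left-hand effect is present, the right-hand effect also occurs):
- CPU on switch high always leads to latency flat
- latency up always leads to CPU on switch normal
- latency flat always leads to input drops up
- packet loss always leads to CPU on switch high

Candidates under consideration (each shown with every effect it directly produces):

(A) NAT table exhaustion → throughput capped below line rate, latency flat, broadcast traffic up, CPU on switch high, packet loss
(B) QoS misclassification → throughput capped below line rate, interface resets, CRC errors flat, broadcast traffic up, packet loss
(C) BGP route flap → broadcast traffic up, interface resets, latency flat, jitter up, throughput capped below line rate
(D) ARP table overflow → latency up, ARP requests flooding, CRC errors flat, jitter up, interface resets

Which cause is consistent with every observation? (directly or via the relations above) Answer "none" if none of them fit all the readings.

Checking each candidate against the observations:
(A) NAT table exhaustion — packet loss yes; interface resets NO; broadcast traffic up yes; throughput capped below line rate yes; latency flat yes
(B) QoS misclassification — accounts for every observation (latency flat by packet loss → CPU on switch high → latency flat)
(C) BGP route flap — packet loss NO; interface resets yes; broadcast traffic up yes; throughput capped below line rate yes; latency flat yes
(D) ARP table overflow — packet loss NO; interface resets yes; broadcast traffic up NO; throughput capped below line rate NO; latency flat NO
(B) alone accounts for all the evidence.

B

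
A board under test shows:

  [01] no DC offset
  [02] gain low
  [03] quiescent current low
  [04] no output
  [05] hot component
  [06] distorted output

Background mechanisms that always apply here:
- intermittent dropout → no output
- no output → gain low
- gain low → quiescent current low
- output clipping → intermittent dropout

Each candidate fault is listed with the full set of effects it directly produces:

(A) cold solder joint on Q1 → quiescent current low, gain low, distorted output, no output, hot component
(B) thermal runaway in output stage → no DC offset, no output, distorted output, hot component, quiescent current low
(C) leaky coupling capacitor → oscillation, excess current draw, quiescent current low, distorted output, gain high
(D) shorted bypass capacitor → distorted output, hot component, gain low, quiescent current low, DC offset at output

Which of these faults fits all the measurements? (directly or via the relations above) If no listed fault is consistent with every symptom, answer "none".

Per-candidate check:
(A) cold solder joint on Q1 — does not account for no DC offset
(B) thermal runaway in output stage — no DC offset match; gain low match (by no output → gain low); quiescent current low match; no output match; hot component match; distorted output match
(C) leaky coupling capacitor — fails on no DC offset, gain low, no output, hot component (predicts gain high, not gain low)
(D) shorted bypass capacitor — fails on no DC offset, no output (predicts DC offset at output, not no DC offset)
(B) is the only candidate with no mismatches.

B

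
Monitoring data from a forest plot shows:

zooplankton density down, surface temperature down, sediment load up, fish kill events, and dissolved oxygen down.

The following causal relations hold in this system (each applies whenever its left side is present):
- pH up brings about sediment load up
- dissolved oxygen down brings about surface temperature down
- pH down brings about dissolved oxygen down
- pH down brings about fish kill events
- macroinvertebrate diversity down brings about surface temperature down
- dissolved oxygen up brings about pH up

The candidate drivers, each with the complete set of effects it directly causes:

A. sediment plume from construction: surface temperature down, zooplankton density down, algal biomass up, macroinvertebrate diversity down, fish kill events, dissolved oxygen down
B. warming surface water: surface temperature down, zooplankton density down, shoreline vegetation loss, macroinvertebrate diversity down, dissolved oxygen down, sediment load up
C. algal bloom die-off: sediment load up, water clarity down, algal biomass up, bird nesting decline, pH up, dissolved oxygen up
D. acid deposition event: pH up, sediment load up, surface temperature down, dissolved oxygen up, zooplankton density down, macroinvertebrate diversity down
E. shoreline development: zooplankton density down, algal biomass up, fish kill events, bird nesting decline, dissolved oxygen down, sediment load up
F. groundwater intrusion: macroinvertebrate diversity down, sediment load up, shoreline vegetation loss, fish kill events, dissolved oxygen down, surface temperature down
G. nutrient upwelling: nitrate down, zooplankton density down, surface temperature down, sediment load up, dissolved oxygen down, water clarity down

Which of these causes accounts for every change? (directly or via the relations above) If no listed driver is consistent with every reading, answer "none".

E

For each candidate, compare predicted effects to what was observed:
(A) sediment plume from construction — zooplankton density down +; surface temperature down +; sediment load up -; fish kill events +; dissolved oxygen down +
(B) warming surface water — does not account for fish kill events
(C) algal bloom die-off — zooplankton density down -; surface temperature down -; sediment load up +; fish kill events -; dissolved oxygen down -
(D) acid deposition event — zooplankton density down +; surface temperature down +; sediment load up +; fish kill events -; dissolved oxygen down -
(E) shoreline development — accounts for every observation (surface temperature down through dissolved oxygen down → surface temperature down)
(F) groundwater intrusion — zooplankton density down -; surface temperature down +; sediment load up +; fish kill events +; dissolved oxygen down +
(G) nutrient upwelling — does not account for fish kill events
Only (E) is consistent with every observation.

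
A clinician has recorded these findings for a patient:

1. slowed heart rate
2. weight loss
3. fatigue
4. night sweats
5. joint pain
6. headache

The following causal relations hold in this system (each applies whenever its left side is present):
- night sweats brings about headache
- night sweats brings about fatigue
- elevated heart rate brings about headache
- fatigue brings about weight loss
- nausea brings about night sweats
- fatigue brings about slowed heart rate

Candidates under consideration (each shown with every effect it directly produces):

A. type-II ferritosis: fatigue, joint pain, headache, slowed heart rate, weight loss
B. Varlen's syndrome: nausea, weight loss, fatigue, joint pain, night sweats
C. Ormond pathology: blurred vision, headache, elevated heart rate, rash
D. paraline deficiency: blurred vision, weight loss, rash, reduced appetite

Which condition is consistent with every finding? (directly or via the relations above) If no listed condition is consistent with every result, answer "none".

B

Testing each hypothesis:
(A) type-II ferritosis — slowed heart rate match; weight loss match; fatigue match; night sweats miss; joint pain match; headache match
(B) Varlen's syndrome — slowed heart rate match (through fatigue → slowed heart rate); weight loss match; fatigue match; night sweats match; joint pain match; headache match (through night sweats → headache)
(C) Ormond pathology — slowed heart rate miss; weight loss miss; fatigue miss; night sweats miss; joint pain miss; headache match
(D) paraline deficiency — does not account for slowed heart rate, fatigue, night sweats, joint pain, headache
(B) alone accounts for all the evidence.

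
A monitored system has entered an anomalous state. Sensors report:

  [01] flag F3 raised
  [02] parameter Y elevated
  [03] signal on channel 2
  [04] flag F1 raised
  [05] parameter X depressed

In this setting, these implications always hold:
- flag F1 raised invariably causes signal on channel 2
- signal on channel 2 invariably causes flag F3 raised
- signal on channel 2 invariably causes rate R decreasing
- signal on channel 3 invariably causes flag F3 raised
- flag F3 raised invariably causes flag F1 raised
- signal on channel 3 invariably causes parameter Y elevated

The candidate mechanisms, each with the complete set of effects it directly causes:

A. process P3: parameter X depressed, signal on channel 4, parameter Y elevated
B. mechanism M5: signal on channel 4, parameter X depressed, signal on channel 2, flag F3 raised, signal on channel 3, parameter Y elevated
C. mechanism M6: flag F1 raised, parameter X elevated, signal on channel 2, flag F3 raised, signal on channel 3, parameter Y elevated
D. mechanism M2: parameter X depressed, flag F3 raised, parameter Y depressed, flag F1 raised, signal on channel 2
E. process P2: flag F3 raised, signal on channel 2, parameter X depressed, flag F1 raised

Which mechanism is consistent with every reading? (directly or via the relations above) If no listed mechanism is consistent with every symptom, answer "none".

B

Checking each candidate against the observations:
(A) process P3 — does not account for flag F3 raised, signal on channel 2, flag F1 raised
(B) mechanism M5 — accounts for every observation (flag F1 raised through flag F3 raised → flag F1 raised)
(C) mechanism M6 — fails on parameter X depressed (predicts parameter X elevated, not parameter X depressed)
(D) mechanism M2 — flag F3 raised match; parameter Y elevated miss; signal on channel 2 match; flag F1 raised match; parameter X depressed match
(E) process P2 — does not account for parameter Y elevated
(B) is the only candidate with no mismatches.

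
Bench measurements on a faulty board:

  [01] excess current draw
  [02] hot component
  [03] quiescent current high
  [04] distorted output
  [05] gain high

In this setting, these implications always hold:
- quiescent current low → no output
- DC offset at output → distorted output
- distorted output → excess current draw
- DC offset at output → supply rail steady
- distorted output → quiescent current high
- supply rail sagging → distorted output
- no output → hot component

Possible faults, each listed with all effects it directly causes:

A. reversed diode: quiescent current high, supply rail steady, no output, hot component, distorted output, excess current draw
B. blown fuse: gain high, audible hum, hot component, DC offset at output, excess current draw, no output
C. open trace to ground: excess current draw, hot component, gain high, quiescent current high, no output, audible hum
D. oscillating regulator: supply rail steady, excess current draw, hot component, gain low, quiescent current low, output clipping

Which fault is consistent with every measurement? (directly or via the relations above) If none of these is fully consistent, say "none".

B

Per-candidate check:
(A) reversed diode — excess current draw match; hot component match; quiescent current high match; distorted output match; gain high miss
(B) blown fuse — excess current draw match; hot component match; quiescent current high match (by DC offset at output → distorted output → quiescent current high); distorted output match (by DC offset at output → distorted output); gain high match
(C) open trace to ground — does not account for distorted output
(D) oscillating regulator — excess current draw match; hot component match; quiescent current high miss; distorted output miss; gain high miss
(B) is the only candidate with no mismatches.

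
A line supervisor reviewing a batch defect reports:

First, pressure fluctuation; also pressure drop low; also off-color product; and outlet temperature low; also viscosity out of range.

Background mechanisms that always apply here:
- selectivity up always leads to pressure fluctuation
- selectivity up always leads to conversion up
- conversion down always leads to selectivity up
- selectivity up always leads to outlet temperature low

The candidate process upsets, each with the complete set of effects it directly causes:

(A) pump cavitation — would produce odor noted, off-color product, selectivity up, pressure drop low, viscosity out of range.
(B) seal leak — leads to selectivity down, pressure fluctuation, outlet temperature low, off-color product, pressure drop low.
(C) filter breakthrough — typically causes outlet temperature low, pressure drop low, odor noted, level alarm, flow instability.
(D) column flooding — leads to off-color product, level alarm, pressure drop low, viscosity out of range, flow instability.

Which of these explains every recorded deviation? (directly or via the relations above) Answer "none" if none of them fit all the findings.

Testing each hypothesis:
(A) pump cavitation — pressure fluctuation + (through selectivity up → pressure fluctuation); pressure drop low +; off-color product +; outlet temperature low + (through selectivity up → outlet temperature low); viscosity out of range +
(B) seal leak — pressure fluctuation +; pressure drop low +; off-color product +; outlet temperature low +; viscosity out of range -
(C) filter breakthrough — pressure fluctuation -; pressure drop low +; off-color product -; outlet temperature low +; viscosity out of range -
(D) column flooding — pressure fluctuation -; pressure drop low +; off-color product +; outlet temperature low -; viscosity out of range +
(A) is the only candidate with no mismatches.

A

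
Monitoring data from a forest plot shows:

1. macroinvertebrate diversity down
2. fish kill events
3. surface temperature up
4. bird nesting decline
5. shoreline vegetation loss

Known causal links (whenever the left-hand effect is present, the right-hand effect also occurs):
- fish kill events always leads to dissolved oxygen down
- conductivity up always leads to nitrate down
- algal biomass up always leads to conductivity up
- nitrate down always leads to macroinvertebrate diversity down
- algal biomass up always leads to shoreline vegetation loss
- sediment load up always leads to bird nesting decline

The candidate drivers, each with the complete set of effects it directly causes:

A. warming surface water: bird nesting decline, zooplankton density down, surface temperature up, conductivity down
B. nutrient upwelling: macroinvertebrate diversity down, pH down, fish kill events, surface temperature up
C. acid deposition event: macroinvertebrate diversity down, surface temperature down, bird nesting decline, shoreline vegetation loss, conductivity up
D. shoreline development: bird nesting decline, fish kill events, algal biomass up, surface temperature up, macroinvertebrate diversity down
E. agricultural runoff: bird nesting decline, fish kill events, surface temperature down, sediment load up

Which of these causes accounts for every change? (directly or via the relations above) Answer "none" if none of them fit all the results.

Per-candidate check:
(A) warming surface water — does not account for macroinvertebrate diversity down, fish kill events, shoreline vegetation loss
(B) nutrient upwelling — macroinvertebrate diversity down +; fish kill events +; surface temperature up +; bird nesting decline -; shoreline vegetation loss -
(C) acid deposition event — fails on fish kill events, surface temperature up (predicts surface temperature down, not surface temperature up)
(D) shoreline development — accounts for every observation (shoreline vegetation loss through algal biomass up → shoreline vegetation loss)
(E) agricultural runoff — fails on macroinvertebrate diversity down, surface temperature up, shoreline vegetation loss (predicts surface temperature down, not surface temperature up)
(D) alone accounts for all the evidence.

D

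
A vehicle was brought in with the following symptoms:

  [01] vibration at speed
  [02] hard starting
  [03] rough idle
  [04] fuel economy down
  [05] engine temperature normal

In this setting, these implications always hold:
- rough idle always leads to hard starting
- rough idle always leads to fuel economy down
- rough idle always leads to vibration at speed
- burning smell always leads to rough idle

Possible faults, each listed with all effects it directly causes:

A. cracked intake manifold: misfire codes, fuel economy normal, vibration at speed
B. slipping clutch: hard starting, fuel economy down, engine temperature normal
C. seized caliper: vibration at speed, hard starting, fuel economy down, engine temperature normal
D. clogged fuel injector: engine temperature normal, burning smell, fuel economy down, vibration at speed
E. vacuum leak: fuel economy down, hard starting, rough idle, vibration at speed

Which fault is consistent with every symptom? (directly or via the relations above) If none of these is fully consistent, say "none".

Checking each candidate against the observations:
(A) cracked intake manifold — fails on hard starting, rough idle, fuel economy down, engine temperature normal (predicts fuel economy normal, not fuel economy down)
(B) slipping clutch — vibration at speed ✗; hard starting ✓; rough idle ✗; fuel economy down ✓; engine temperature normal ✓
(C) seized caliper — vibration at speed ✓; hard starting ✓; rough idle ✗; fuel economy down ✓; engine temperature normal ✓
(D) clogged fuel injector — accounts for every observation (hard starting through burning smell → rough idle → hard starting)
(E) vacuum leak — vibration at speed ✓; hard starting ✓; rough idle ✓; fuel economy down ✓; engine temperature normal ✗
Only (D) is consistent with every observation.

D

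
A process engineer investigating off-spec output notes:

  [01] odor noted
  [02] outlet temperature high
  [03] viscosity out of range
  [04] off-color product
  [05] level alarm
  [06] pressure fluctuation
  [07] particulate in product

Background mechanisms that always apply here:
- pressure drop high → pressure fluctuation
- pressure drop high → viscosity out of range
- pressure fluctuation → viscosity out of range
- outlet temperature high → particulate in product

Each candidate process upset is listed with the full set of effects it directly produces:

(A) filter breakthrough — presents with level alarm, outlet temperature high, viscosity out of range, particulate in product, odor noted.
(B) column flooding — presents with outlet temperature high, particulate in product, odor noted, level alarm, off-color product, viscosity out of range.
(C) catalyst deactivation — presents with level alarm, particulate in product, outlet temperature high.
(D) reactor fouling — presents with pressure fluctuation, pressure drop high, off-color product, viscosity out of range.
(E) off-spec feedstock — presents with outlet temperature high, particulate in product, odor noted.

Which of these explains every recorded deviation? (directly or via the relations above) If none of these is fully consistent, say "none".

none

Checking each candidate against the observations:
(A) filter breakthrough — odor noted ✓; outlet temperature high ✓; viscosity out of range ✓; off-color product ✗; level alarm ✓; pressure fluctuation ✗; particulate in product ✓
(B) column flooding — does not account for pressure fluctuation
(C) catalyst deactivation — does not account for odor noted, viscosity out of range, off-color product, pressure fluctuation
(D) reactor fouling — does not account for odor noted, outlet temperature high, level alarm, particulate in product
(E) off-spec feedstock — odor noted ✓; outlet temperature high ✓; viscosity out of range ✗; off-color product ✗; level alarm ✗; pressure fluctuation ✗; particulate in product ✓
None of the listed candidates fits everything.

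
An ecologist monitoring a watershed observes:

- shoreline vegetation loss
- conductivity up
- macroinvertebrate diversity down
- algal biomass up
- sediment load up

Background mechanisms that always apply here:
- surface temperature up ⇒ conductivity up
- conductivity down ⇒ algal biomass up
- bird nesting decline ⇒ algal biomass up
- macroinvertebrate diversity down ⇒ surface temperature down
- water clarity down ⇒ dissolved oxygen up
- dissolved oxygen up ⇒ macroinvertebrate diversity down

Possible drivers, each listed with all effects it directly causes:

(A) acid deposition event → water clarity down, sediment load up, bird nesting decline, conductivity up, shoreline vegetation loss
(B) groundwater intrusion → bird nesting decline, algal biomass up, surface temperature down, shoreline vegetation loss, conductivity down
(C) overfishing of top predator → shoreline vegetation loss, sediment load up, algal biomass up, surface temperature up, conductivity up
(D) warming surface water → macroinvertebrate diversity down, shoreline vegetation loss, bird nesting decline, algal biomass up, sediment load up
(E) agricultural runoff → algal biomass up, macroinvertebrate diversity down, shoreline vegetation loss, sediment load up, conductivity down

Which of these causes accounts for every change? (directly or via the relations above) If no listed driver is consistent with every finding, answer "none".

A

For each candidate, compare predicted effects to what was observed:
(A) acid deposition event — shoreline vegetation loss ✓; conductivity up ✓; macroinvertebrate diversity down ✓ (by water clarity down → dissolved oxygen up → macroinvertebrate diversity down); algal biomass up ✓ (by bird nesting decline → algal biomass up); sediment load up ✓
(B) groundwater intrusion — fails on conductivity up, macroinvertebrate diversity down, sediment load up (predicts conductivity down, not conductivity up)
(C) overfishing of top predator — does not account for macroinvertebrate diversity down
(D) warming surface water — shoreline vegetation loss ✓; conductivity up ✗; macroinvertebrate diversity down ✓; algal biomass up ✓; sediment load up ✓
(E) agricultural runoff — fails on conductivity up (predicts conductivity down, not conductivity up)
Only (A) is consistent with every observation.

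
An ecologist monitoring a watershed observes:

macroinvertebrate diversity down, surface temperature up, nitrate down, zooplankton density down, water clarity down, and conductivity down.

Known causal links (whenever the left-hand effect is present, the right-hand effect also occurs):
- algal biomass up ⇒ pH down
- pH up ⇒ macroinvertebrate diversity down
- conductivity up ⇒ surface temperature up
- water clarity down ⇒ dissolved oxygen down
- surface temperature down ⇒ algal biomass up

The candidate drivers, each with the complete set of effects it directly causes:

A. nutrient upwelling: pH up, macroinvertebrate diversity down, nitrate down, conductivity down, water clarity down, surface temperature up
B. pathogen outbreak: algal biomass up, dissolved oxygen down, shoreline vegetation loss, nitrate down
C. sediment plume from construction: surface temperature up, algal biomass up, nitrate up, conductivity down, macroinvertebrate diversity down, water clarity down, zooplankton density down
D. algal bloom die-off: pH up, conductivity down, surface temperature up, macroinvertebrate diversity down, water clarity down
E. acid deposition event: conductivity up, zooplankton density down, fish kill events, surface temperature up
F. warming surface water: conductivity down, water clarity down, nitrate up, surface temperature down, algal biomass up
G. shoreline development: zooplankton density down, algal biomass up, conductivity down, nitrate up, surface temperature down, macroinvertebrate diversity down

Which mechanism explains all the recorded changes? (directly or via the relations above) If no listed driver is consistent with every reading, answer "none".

none

Per-candidate check:
(A) nutrient upwelling — macroinvertebrate diversity down yes; surface temperature up yes; nitrate down yes; zooplankton density down NO; water clarity down yes; conductivity down yes
(B) pathogen outbreak — macroinvertebrate diversity down NO; surface temperature up NO; nitrate down yes; zooplankton density down NO; water clarity down NO; conductivity down NO
(C) sediment plume from construction — macroinvertebrate diversity down yes; surface temperature up yes; nitrate down NO; zooplankton density down yes; water clarity down yes; conductivity down yes
(D) algal bloom die-off — macroinvertebrate diversity down yes; surface temperature up yes; nitrate down NO; zooplankton density down NO; water clarity down yes; conductivity down yes
(E) acid deposition event — fails on macroinvertebrate diversity down, nitrate down, water clarity down, conductivity down (predicts conductivity up, not conductivity down)
(F) warming surface water — fails on macroinvertebrate diversity down, surface temperature up, nitrate down, zooplankton density down (predicts surface temperature down, not surface temperature up; predicts nitrate up, not nitrate down)
(G) shoreline development — fails on surface temperature up, nitrate down, water clarity down (predicts surface temperature down, not surface temperature up; predicts nitrate up, not nitrate down)
Every candidate fails on at least one observation.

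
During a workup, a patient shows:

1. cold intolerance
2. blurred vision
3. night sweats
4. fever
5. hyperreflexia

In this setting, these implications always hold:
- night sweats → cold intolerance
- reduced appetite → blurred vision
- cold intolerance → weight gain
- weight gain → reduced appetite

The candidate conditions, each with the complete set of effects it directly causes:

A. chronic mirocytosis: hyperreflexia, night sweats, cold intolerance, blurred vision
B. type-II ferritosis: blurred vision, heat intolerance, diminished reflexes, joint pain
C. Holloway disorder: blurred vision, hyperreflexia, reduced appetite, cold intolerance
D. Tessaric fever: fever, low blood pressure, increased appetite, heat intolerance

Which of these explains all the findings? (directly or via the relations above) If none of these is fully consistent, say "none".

Per-candidate check:
(A) chronic mirocytosis — cold intolerance match; blurred vision match; night sweats match; fever miss; hyperreflexia match
(B) type-II ferritosis — fails on cold intolerance, night sweats, fever, hyperreflexia (predicts heat intolerance, not cold intolerance; predicts diminished reflexes, not hyperreflexia)
(C) Holloway disorder — does not account for night sweats, fever
(D) Tessaric fever — cold intolerance miss; blurred vision miss; night sweats miss; fever match; hyperreflexia miss
Every candidate fails on at least one observation.

none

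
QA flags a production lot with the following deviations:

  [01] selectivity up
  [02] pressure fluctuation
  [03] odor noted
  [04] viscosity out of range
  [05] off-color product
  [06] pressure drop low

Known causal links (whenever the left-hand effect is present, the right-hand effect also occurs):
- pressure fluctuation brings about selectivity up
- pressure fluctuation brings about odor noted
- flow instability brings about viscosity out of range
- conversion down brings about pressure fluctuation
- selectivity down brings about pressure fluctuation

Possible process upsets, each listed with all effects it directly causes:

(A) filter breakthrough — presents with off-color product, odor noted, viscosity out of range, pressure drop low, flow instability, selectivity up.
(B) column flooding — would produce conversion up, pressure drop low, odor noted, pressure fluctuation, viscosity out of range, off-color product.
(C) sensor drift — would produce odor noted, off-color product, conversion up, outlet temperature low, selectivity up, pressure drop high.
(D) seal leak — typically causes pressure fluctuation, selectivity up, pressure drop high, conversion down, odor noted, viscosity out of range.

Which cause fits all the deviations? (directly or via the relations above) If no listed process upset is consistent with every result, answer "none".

B

Checking each candidate against the observations:
(A) filter breakthrough — does not account for pressure fluctuation
(B) column flooding — selectivity up yes (through pressure fluctuation → selectivity up); pressure fluctuation yes; odor noted yes; viscosity out of range yes; off-color product yes; pressure drop low yes
(C) sensor drift — fails on pressure fluctuation, viscosity out of range, pressure drop low (predicts pressure drop high, not pressure drop low)
(D) seal leak — selectivity up yes; pressure fluctuation yes; odor noted yes; viscosity out of range yes; off-color product NO; pressure drop low NO
(B) alone accounts for all the evidence.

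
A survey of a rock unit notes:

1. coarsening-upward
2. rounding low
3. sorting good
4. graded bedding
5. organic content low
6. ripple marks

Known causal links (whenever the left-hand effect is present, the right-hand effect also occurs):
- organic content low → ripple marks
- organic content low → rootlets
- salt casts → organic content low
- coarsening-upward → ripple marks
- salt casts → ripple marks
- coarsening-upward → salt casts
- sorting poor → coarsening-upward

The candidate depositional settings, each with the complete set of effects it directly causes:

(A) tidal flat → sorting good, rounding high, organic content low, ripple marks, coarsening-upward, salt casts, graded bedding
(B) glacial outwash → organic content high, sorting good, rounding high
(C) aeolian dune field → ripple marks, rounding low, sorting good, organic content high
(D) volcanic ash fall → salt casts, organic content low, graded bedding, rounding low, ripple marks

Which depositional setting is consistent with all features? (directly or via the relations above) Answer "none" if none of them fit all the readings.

none

Per-candidate check:
(A) tidal flat — coarsening-upward yes; rounding low NO; sorting good yes; graded bedding yes; organic content low yes; ripple marks yes
(B) glacial outwash — fails on coarsening-upward, rounding low, graded bedding, organic content low, ripple marks (predicts rounding high, not rounding low; predicts organic content high, not organic content low)
(C) aeolian dune field — coarsening-upward NO; rounding low yes; sorting good yes; graded bedding NO; organic content low NO; ripple marks yes
(D) volcanic ash fall — does not account for coarsening-upward, sorting good
None of the listed candidates fits everything.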